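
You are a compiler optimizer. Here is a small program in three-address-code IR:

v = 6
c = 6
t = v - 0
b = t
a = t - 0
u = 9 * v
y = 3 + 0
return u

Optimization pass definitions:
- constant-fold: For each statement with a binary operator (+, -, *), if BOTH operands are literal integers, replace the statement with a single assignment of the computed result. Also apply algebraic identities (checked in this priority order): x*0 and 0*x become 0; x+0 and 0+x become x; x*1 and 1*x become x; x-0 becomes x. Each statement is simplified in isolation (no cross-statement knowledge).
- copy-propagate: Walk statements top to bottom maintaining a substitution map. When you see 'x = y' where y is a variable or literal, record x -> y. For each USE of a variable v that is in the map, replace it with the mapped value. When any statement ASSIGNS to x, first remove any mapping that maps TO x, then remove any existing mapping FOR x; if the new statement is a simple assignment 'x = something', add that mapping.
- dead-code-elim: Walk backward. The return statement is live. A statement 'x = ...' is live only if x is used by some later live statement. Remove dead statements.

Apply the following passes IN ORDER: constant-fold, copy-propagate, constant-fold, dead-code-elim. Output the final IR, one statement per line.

Answer: u = 54
return u

Derivation:
Initial IR:
  v = 6
  c = 6
  t = v - 0
  b = t
  a = t - 0
  u = 9 * v
  y = 3 + 0
  return u
After constant-fold (8 stmts):
  v = 6
  c = 6
  t = v
  b = t
  a = t
  u = 9 * v
  y = 3
  return u
After copy-propagate (8 stmts):
  v = 6
  c = 6
  t = 6
  b = 6
  a = 6
  u = 9 * 6
  y = 3
  return u
After constant-fold (8 stmts):
  v = 6
  c = 6
  t = 6
  b = 6
  a = 6
  u = 54
  y = 3
  return u
After dead-code-elim (2 stmts):
  u = 54
  return u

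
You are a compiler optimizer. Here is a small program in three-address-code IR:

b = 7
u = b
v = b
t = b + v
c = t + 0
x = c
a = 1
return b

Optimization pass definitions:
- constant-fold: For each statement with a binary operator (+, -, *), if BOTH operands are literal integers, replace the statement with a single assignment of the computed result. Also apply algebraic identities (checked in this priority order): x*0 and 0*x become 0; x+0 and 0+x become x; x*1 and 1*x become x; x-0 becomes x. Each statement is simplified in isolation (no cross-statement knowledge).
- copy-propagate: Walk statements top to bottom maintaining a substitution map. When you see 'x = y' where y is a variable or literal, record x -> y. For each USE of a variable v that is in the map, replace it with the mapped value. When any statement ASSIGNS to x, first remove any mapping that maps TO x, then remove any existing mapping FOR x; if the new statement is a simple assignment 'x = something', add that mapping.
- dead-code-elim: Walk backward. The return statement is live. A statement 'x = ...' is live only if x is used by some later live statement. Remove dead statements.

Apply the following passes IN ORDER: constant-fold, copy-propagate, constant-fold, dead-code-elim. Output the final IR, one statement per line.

Answer: return 7

Derivation:
Initial IR:
  b = 7
  u = b
  v = b
  t = b + v
  c = t + 0
  x = c
  a = 1
  return b
After constant-fold (8 stmts):
  b = 7
  u = b
  v = b
  t = b + v
  c = t
  x = c
  a = 1
  return b
After copy-propagate (8 stmts):
  b = 7
  u = 7
  v = 7
  t = 7 + 7
  c = t
  x = t
  a = 1
  return 7
After constant-fold (8 stmts):
  b = 7
  u = 7
  v = 7
  t = 14
  c = t
  x = t
  a = 1
  return 7
After dead-code-elim (1 stmts):
  return 7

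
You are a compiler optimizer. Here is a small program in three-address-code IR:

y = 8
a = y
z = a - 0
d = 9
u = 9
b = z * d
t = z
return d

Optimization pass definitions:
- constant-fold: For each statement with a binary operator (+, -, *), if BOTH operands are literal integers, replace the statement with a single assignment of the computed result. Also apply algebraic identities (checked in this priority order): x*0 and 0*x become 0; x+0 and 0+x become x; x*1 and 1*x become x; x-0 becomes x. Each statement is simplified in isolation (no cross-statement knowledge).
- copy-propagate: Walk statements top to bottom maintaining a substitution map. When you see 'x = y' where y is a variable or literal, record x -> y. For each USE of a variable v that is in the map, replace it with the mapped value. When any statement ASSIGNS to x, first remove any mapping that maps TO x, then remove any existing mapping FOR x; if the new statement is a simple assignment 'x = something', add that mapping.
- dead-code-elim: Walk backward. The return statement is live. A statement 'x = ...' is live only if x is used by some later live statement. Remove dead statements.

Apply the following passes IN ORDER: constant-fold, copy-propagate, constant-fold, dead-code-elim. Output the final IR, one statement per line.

Answer: return 9

Derivation:
Initial IR:
  y = 8
  a = y
  z = a - 0
  d = 9
  u = 9
  b = z * d
  t = z
  return d
After constant-fold (8 stmts):
  y = 8
  a = y
  z = a
  d = 9
  u = 9
  b = z * d
  t = z
  return d
After copy-propagate (8 stmts):
  y = 8
  a = 8
  z = 8
  d = 9
  u = 9
  b = 8 * 9
  t = 8
  return 9
After constant-fold (8 stmts):
  y = 8
  a = 8
  z = 8
  d = 9
  u = 9
  b = 72
  t = 8
  return 9
After dead-code-elim (1 stmts):
  return 9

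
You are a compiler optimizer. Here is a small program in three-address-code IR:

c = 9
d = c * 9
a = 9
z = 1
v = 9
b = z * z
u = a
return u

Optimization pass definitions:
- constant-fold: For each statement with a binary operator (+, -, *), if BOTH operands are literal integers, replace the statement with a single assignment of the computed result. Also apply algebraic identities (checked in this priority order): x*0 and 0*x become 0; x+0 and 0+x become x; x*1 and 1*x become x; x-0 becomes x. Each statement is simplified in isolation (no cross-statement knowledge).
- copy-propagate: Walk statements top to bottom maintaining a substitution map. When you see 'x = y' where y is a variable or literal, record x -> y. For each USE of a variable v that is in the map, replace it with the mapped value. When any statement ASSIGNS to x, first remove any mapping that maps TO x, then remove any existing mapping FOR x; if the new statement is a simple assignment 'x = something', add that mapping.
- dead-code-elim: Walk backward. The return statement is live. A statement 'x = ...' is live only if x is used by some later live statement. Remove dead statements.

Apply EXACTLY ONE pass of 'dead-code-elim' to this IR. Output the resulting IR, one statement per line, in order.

Applying dead-code-elim statement-by-statement:
  [8] return u  -> KEEP (return); live=['u']
  [7] u = a  -> KEEP; live=['a']
  [6] b = z * z  -> DEAD (b not live)
  [5] v = 9  -> DEAD (v not live)
  [4] z = 1  -> DEAD (z not live)
  [3] a = 9  -> KEEP; live=[]
  [2] d = c * 9  -> DEAD (d not live)
  [1] c = 9  -> DEAD (c not live)
Result (3 stmts):
  a = 9
  u = a
  return u

Answer: a = 9
u = a
return u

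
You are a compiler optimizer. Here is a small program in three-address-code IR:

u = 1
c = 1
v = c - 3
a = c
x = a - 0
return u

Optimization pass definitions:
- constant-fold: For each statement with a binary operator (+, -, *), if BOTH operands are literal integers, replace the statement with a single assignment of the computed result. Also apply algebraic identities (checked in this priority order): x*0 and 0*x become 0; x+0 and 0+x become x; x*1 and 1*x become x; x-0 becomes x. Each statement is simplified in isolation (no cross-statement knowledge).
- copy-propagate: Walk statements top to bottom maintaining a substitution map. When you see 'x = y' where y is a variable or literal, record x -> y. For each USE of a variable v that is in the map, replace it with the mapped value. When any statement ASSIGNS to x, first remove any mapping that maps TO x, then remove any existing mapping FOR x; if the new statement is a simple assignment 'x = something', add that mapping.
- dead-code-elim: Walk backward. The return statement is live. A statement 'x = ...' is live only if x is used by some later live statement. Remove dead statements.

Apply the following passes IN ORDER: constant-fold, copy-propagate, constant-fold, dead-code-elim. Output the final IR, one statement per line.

Initial IR:
  u = 1
  c = 1
  v = c - 3
  a = c
  x = a - 0
  return u
After constant-fold (6 stmts):
  u = 1
  c = 1
  v = c - 3
  a = c
  x = a
  return u
After copy-propagate (6 stmts):
  u = 1
  c = 1
  v = 1 - 3
  a = 1
  x = 1
  return 1
After constant-fold (6 stmts):
  u = 1
  c = 1
  v = -2
  a = 1
  x = 1
  return 1
After dead-code-elim (1 stmts):
  return 1

Answer: return 1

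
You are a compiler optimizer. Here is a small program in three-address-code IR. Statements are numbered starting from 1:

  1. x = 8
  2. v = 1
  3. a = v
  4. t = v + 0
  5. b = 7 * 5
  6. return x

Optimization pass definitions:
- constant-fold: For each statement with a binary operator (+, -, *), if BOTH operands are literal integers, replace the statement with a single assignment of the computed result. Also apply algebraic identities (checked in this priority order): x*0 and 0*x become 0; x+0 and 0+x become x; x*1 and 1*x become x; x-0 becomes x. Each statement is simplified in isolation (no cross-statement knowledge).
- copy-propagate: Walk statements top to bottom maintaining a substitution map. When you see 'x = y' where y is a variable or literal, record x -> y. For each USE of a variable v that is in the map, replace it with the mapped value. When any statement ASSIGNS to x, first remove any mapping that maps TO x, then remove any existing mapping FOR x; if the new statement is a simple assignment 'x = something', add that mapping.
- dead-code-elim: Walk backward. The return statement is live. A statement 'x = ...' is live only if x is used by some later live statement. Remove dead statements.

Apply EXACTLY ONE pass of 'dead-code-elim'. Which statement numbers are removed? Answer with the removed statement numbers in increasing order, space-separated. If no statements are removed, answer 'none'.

Answer: 2 3 4 5

Derivation:
Backward liveness scan:
Stmt 1 'x = 8': KEEP (x is live); live-in = []
Stmt 2 'v = 1': DEAD (v not in live set ['x'])
Stmt 3 'a = v': DEAD (a not in live set ['x'])
Stmt 4 't = v + 0': DEAD (t not in live set ['x'])
Stmt 5 'b = 7 * 5': DEAD (b not in live set ['x'])
Stmt 6 'return x': KEEP (return); live-in = ['x']
Removed statement numbers: [2, 3, 4, 5]
Surviving IR:
  x = 8
  return x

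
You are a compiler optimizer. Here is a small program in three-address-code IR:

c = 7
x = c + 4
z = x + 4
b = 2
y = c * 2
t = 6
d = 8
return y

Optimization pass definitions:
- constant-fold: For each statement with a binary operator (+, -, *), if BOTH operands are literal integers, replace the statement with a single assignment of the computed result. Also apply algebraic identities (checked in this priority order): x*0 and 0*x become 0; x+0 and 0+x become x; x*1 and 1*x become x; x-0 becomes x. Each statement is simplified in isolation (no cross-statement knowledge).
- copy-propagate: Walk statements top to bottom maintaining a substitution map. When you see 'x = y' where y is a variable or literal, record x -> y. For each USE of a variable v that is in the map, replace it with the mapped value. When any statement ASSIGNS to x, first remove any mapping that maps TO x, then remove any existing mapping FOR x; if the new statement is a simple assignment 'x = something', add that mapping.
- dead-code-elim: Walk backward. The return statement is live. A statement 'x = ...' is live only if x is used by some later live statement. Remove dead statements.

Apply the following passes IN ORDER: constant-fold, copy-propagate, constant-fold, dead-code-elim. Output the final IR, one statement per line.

Initial IR:
  c = 7
  x = c + 4
  z = x + 4
  b = 2
  y = c * 2
  t = 6
  d = 8
  return y
After constant-fold (8 stmts):
  c = 7
  x = c + 4
  z = x + 4
  b = 2
  y = c * 2
  t = 6
  d = 8
  return y
After copy-propagate (8 stmts):
  c = 7
  x = 7 + 4
  z = x + 4
  b = 2
  y = 7 * 2
  t = 6
  d = 8
  return y
After constant-fold (8 stmts):
  c = 7
  x = 11
  z = x + 4
  b = 2
  y = 14
  t = 6
  d = 8
  return y
After dead-code-elim (2 stmts):
  y = 14
  return y

Answer: y = 14
return y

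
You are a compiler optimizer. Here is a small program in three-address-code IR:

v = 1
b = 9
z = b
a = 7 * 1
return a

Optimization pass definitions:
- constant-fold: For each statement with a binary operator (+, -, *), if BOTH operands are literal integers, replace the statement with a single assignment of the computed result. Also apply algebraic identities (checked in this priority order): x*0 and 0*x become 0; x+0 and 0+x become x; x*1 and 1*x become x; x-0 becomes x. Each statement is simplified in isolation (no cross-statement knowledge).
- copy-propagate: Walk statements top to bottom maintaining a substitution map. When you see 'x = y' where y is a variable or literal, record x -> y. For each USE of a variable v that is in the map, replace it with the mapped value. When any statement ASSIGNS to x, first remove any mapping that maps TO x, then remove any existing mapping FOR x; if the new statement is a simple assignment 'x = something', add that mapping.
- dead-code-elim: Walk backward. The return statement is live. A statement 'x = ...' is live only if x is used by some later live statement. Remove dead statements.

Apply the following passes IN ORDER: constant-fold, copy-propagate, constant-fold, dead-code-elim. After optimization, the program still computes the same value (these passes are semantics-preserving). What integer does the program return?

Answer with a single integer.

Initial IR:
  v = 1
  b = 9
  z = b
  a = 7 * 1
  return a
After constant-fold (5 stmts):
  v = 1
  b = 9
  z = b
  a = 7
  return a
After copy-propagate (5 stmts):
  v = 1
  b = 9
  z = 9
  a = 7
  return 7
After constant-fold (5 stmts):
  v = 1
  b = 9
  z = 9
  a = 7
  return 7
After dead-code-elim (1 stmts):
  return 7
Evaluate:
  v = 1  =>  v = 1
  b = 9  =>  b = 9
  z = b  =>  z = 9
  a = 7 * 1  =>  a = 7
  return a = 7

Answer: 7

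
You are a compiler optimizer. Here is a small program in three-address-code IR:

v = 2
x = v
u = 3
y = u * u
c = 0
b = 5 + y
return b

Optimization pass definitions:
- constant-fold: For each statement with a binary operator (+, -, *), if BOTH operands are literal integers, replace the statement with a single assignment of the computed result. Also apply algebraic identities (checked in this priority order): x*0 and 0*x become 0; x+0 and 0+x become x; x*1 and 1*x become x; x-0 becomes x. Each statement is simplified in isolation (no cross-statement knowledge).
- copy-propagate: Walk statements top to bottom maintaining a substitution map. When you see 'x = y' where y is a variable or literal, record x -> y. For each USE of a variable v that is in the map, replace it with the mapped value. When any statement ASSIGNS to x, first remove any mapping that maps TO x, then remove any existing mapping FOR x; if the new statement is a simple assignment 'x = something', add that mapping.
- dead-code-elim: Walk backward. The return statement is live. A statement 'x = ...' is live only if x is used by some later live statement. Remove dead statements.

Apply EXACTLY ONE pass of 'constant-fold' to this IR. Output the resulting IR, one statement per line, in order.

Answer: v = 2
x = v
u = 3
y = u * u
c = 0
b = 5 + y
return b

Derivation:
Applying constant-fold statement-by-statement:
  [1] v = 2  (unchanged)
  [2] x = v  (unchanged)
  [3] u = 3  (unchanged)
  [4] y = u * u  (unchanged)
  [5] c = 0  (unchanged)
  [6] b = 5 + y  (unchanged)
  [7] return b  (unchanged)
Result (7 stmts):
  v = 2
  x = v
  u = 3
  y = u * u
  c = 0
  b = 5 + y
  return b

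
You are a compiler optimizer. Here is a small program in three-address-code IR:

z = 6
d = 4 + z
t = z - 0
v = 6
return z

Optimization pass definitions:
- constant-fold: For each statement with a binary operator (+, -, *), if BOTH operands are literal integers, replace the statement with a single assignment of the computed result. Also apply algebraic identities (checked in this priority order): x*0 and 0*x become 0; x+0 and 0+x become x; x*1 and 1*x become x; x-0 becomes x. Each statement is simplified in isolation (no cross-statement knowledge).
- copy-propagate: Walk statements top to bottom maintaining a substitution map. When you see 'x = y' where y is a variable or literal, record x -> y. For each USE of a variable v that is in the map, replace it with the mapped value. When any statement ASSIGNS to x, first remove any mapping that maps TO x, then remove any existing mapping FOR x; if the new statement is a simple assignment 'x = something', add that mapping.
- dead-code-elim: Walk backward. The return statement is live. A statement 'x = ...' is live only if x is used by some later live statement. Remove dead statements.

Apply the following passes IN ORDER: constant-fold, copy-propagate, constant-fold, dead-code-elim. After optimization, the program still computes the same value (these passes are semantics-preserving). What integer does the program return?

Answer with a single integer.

Answer: 6

Derivation:
Initial IR:
  z = 6
  d = 4 + z
  t = z - 0
  v = 6
  return z
After constant-fold (5 stmts):
  z = 6
  d = 4 + z
  t = z
  v = 6
  return z
After copy-propagate (5 stmts):
  z = 6
  d = 4 + 6
  t = 6
  v = 6
  return 6
After constant-fold (5 stmts):
  z = 6
  d = 10
  t = 6
  v = 6
  return 6
After dead-code-elim (1 stmts):
  return 6
Evaluate:
  z = 6  =>  z = 6
  d = 4 + z  =>  d = 10
  t = z - 0  =>  t = 6
  v = 6  =>  v = 6
  return z = 6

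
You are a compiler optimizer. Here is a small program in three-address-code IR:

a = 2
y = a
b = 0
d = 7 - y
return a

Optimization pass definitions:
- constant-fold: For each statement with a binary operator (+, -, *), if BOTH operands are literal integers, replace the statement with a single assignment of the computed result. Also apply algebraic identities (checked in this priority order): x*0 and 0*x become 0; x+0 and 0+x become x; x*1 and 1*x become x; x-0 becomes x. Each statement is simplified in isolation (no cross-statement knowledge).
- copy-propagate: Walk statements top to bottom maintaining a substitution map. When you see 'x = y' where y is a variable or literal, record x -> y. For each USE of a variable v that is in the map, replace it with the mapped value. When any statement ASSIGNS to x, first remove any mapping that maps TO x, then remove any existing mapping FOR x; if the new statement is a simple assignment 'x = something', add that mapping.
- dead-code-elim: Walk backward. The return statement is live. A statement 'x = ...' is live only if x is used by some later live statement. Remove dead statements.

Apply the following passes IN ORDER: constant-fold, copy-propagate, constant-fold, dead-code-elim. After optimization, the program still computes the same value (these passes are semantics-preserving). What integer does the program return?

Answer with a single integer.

Answer: 2

Derivation:
Initial IR:
  a = 2
  y = a
  b = 0
  d = 7 - y
  return a
After constant-fold (5 stmts):
  a = 2
  y = a
  b = 0
  d = 7 - y
  return a
After copy-propagate (5 stmts):
  a = 2
  y = 2
  b = 0
  d = 7 - 2
  return 2
After constant-fold (5 stmts):
  a = 2
  y = 2
  b = 0
  d = 5
  return 2
After dead-code-elim (1 stmts):
  return 2
Evaluate:
  a = 2  =>  a = 2
  y = a  =>  y = 2
  b = 0  =>  b = 0
  d = 7 - y  =>  d = 5
  return a = 2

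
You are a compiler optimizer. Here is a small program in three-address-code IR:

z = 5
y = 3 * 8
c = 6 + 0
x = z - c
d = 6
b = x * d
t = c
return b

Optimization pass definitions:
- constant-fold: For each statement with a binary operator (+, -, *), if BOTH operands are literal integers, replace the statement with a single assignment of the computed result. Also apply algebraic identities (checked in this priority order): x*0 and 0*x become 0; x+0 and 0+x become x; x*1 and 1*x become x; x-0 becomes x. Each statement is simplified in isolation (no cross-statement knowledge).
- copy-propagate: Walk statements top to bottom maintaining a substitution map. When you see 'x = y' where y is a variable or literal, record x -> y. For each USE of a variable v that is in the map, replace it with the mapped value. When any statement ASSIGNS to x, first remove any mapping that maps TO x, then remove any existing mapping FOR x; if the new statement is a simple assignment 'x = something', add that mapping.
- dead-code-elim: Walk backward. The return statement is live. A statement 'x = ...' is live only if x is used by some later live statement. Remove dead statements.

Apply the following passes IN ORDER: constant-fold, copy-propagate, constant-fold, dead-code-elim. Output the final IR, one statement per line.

Answer: x = -1
b = x * 6
return b

Derivation:
Initial IR:
  z = 5
  y = 3 * 8
  c = 6 + 0
  x = z - c
  d = 6
  b = x * d
  t = c
  return b
After constant-fold (8 stmts):
  z = 5
  y = 24
  c = 6
  x = z - c
  d = 6
  b = x * d
  t = c
  return b
After copy-propagate (8 stmts):
  z = 5
  y = 24
  c = 6
  x = 5 - 6
  d = 6
  b = x * 6
  t = 6
  return b
After constant-fold (8 stmts):
  z = 5
  y = 24
  c = 6
  x = -1
  d = 6
  b = x * 6
  t = 6
  return b
After dead-code-elim (3 stmts):
  x = -1
  b = x * 6
  return b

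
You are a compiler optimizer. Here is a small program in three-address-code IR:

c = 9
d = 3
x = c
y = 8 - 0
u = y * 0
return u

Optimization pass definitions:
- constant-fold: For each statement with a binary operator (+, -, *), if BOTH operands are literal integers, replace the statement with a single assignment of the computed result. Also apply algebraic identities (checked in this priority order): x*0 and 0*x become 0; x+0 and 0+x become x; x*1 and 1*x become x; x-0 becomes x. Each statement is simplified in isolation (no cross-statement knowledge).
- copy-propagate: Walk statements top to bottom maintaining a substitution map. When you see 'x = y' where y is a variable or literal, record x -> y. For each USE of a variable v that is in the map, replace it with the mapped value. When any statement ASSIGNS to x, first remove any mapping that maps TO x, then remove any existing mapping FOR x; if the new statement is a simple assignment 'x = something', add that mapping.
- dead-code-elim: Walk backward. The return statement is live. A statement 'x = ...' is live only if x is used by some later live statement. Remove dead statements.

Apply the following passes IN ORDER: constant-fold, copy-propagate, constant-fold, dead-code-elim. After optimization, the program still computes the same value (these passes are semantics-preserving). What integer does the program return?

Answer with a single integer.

Initial IR:
  c = 9
  d = 3
  x = c
  y = 8 - 0
  u = y * 0
  return u
After constant-fold (6 stmts):
  c = 9
  d = 3
  x = c
  y = 8
  u = 0
  return u
After copy-propagate (6 stmts):
  c = 9
  d = 3
  x = 9
  y = 8
  u = 0
  return 0
After constant-fold (6 stmts):
  c = 9
  d = 3
  x = 9
  y = 8
  u = 0
  return 0
After dead-code-elim (1 stmts):
  return 0
Evaluate:
  c = 9  =>  c = 9
  d = 3  =>  d = 3
  x = c  =>  x = 9
  y = 8 - 0  =>  y = 8
  u = y * 0  =>  u = 0
  return u = 0

Answer: 0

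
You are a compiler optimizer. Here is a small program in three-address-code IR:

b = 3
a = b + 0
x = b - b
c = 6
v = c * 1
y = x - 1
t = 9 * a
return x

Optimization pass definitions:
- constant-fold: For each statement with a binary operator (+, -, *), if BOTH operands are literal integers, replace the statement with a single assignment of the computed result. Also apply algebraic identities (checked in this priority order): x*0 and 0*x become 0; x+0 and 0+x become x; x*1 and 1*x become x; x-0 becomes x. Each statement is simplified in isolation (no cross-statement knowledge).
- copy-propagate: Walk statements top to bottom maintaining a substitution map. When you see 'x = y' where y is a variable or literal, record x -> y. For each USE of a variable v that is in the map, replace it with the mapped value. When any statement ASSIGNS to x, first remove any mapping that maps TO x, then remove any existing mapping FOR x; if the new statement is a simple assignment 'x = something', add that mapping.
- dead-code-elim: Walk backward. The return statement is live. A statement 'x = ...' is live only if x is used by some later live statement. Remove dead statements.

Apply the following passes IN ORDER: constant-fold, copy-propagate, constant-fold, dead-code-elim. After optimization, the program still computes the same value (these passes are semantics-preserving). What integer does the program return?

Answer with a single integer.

Initial IR:
  b = 3
  a = b + 0
  x = b - b
  c = 6
  v = c * 1
  y = x - 1
  t = 9 * a
  return x
After constant-fold (8 stmts):
  b = 3
  a = b
  x = b - b
  c = 6
  v = c
  y = x - 1
  t = 9 * a
  return x
After copy-propagate (8 stmts):
  b = 3
  a = 3
  x = 3 - 3
  c = 6
  v = 6
  y = x - 1
  t = 9 * 3
  return x
After constant-fold (8 stmts):
  b = 3
  a = 3
  x = 0
  c = 6
  v = 6
  y = x - 1
  t = 27
  return x
After dead-code-elim (2 stmts):
  x = 0
  return x
Evaluate:
  b = 3  =>  b = 3
  a = b + 0  =>  a = 3
  x = b - b  =>  x = 0
  c = 6  =>  c = 6
  v = c * 1  =>  v = 6
  y = x - 1  =>  y = -1
  t = 9 * a  =>  t = 27
  return x = 0

Answer: 0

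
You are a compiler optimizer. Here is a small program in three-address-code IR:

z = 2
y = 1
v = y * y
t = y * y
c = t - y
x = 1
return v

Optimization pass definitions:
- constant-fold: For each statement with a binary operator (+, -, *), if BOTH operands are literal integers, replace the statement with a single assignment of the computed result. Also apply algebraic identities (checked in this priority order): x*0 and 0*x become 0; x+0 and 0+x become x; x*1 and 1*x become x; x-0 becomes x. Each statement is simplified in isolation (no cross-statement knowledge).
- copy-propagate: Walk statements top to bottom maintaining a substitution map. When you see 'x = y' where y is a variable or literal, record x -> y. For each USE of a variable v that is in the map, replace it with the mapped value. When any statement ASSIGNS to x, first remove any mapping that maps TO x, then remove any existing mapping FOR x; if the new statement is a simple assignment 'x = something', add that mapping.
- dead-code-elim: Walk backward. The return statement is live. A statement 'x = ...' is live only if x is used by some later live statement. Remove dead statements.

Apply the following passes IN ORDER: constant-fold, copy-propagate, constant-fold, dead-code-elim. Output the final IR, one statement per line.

Answer: v = 1
return v

Derivation:
Initial IR:
  z = 2
  y = 1
  v = y * y
  t = y * y
  c = t - y
  x = 1
  return v
After constant-fold (7 stmts):
  z = 2
  y = 1
  v = y * y
  t = y * y
  c = t - y
  x = 1
  return v
After copy-propagate (7 stmts):
  z = 2
  y = 1
  v = 1 * 1
  t = 1 * 1
  c = t - 1
  x = 1
  return v
After constant-fold (7 stmts):
  z = 2
  y = 1
  v = 1
  t = 1
  c = t - 1
  x = 1
  return v
After dead-code-elim (2 stmts):
  v = 1
  return v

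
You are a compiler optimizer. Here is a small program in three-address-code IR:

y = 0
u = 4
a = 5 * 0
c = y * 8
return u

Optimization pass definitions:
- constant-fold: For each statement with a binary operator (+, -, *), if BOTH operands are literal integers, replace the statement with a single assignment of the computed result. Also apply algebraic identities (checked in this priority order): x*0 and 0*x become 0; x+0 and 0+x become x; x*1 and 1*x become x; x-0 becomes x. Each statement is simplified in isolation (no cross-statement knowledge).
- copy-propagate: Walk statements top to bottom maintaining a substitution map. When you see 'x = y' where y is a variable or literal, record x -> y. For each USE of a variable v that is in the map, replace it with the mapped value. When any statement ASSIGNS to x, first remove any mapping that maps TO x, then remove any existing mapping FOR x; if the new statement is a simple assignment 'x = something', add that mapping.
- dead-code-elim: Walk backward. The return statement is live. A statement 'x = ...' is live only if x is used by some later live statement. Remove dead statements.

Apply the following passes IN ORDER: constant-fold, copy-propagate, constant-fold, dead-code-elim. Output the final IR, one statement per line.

Initial IR:
  y = 0
  u = 4
  a = 5 * 0
  c = y * 8
  return u
After constant-fold (5 stmts):
  y = 0
  u = 4
  a = 0
  c = y * 8
  return u
After copy-propagate (5 stmts):
  y = 0
  u = 4
  a = 0
  c = 0 * 8
  return 4
After constant-fold (5 stmts):
  y = 0
  u = 4
  a = 0
  c = 0
  return 4
After dead-code-elim (1 stmts):
  return 4

Answer: return 4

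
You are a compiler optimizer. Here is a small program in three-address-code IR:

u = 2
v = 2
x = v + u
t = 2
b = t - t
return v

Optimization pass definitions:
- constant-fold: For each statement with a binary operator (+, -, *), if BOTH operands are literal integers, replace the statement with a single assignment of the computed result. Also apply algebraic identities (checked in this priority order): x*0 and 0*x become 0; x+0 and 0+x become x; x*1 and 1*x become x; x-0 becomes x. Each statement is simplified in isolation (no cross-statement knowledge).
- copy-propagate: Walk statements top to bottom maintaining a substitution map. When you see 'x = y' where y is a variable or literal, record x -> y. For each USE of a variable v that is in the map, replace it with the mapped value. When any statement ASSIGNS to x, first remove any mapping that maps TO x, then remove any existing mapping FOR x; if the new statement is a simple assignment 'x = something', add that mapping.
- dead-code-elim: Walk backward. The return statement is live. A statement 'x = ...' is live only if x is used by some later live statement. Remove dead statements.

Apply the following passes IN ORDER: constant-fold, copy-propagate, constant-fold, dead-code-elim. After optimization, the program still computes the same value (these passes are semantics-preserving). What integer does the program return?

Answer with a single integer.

Initial IR:
  u = 2
  v = 2
  x = v + u
  t = 2
  b = t - t
  return v
After constant-fold (6 stmts):
  u = 2
  v = 2
  x = v + u
  t = 2
  b = t - t
  return v
After copy-propagate (6 stmts):
  u = 2
  v = 2
  x = 2 + 2
  t = 2
  b = 2 - 2
  return 2
After constant-fold (6 stmts):
  u = 2
  v = 2
  x = 4
  t = 2
  b = 0
  return 2
After dead-code-elim (1 stmts):
  return 2
Evaluate:
  u = 2  =>  u = 2
  v = 2  =>  v = 2
  x = v + u  =>  x = 4
  t = 2  =>  t = 2
  b = t - t  =>  b = 0
  return v = 2

Answer: 2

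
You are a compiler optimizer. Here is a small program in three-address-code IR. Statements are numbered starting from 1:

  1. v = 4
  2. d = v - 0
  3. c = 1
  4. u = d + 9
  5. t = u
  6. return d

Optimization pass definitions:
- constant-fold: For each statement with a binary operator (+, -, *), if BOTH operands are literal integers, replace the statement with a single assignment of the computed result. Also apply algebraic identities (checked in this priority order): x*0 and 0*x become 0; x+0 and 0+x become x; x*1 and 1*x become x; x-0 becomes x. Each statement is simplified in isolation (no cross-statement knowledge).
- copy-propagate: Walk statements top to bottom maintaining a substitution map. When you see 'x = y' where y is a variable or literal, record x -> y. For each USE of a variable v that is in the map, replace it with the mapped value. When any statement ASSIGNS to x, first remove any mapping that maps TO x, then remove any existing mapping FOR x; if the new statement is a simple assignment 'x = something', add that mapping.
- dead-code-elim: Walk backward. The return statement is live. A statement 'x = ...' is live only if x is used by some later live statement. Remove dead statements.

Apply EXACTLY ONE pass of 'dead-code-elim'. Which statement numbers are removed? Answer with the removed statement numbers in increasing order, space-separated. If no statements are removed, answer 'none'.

Backward liveness scan:
Stmt 1 'v = 4': KEEP (v is live); live-in = []
Stmt 2 'd = v - 0': KEEP (d is live); live-in = ['v']
Stmt 3 'c = 1': DEAD (c not in live set ['d'])
Stmt 4 'u = d + 9': DEAD (u not in live set ['d'])
Stmt 5 't = u': DEAD (t not in live set ['d'])
Stmt 6 'return d': KEEP (return); live-in = ['d']
Removed statement numbers: [3, 4, 5]
Surviving IR:
  v = 4
  d = v - 0
  return d

Answer: 3 4 5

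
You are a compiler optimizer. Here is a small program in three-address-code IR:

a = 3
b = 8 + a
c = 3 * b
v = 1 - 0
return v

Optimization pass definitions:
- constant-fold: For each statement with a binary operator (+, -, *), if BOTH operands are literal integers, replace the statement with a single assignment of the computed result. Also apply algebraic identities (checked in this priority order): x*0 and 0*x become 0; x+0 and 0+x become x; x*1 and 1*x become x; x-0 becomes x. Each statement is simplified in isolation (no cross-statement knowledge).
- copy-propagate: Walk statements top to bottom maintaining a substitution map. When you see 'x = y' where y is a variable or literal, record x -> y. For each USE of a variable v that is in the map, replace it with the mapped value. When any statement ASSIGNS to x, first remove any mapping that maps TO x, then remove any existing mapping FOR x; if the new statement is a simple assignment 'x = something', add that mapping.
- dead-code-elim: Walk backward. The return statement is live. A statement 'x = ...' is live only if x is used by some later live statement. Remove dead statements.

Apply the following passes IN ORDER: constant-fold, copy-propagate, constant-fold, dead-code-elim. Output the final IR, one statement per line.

Answer: return 1

Derivation:
Initial IR:
  a = 3
  b = 8 + a
  c = 3 * b
  v = 1 - 0
  return v
After constant-fold (5 stmts):
  a = 3
  b = 8 + a
  c = 3 * b
  v = 1
  return v
After copy-propagate (5 stmts):
  a = 3
  b = 8 + 3
  c = 3 * b
  v = 1
  return 1
After constant-fold (5 stmts):
  a = 3
  b = 11
  c = 3 * b
  v = 1
  return 1
After dead-code-elim (1 stmts):
  return 1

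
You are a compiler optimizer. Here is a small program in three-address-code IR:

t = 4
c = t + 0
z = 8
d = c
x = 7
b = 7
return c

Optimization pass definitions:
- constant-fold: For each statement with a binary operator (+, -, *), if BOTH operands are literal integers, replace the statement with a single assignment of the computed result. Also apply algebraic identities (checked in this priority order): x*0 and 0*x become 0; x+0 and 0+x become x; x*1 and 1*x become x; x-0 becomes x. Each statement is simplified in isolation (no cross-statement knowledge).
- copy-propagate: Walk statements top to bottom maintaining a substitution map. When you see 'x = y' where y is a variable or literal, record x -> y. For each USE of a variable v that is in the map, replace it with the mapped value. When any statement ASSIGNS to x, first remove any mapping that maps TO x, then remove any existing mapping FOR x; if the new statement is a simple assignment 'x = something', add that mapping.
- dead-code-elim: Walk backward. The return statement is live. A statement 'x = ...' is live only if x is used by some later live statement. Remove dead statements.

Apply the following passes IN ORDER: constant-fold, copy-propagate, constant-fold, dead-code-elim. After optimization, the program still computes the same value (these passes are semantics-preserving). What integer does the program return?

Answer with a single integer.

Initial IR:
  t = 4
  c = t + 0
  z = 8
  d = c
  x = 7
  b = 7
  return c
After constant-fold (7 stmts):
  t = 4
  c = t
  z = 8
  d = c
  x = 7
  b = 7
  return c
After copy-propagate (7 stmts):
  t = 4
  c = 4
  z = 8
  d = 4
  x = 7
  b = 7
  return 4
After constant-fold (7 stmts):
  t = 4
  c = 4
  z = 8
  d = 4
  x = 7
  b = 7
  return 4
After dead-code-elim (1 stmts):
  return 4
Evaluate:
  t = 4  =>  t = 4
  c = t + 0  =>  c = 4
  z = 8  =>  z = 8
  d = c  =>  d = 4
  x = 7  =>  x = 7
  b = 7  =>  b = 7
  return c = 4

Answer: 4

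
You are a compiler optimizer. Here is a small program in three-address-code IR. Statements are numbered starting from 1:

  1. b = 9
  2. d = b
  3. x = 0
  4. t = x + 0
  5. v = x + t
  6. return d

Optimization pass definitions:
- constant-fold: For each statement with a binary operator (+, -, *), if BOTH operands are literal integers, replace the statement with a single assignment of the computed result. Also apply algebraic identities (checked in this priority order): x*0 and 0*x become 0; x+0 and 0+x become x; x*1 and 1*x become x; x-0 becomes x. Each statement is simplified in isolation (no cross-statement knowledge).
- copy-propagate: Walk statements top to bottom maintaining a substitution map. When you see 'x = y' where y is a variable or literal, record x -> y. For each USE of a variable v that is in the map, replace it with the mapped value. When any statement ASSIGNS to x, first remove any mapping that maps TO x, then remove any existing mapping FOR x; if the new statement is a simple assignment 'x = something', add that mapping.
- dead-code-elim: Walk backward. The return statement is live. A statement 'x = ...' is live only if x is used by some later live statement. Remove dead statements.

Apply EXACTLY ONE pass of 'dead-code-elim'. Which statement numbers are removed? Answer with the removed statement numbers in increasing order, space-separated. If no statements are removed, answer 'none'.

Answer: 3 4 5

Derivation:
Backward liveness scan:
Stmt 1 'b = 9': KEEP (b is live); live-in = []
Stmt 2 'd = b': KEEP (d is live); live-in = ['b']
Stmt 3 'x = 0': DEAD (x not in live set ['d'])
Stmt 4 't = x + 0': DEAD (t not in live set ['d'])
Stmt 5 'v = x + t': DEAD (v not in live set ['d'])
Stmt 6 'return d': KEEP (return); live-in = ['d']
Removed statement numbers: [3, 4, 5]
Surviving IR:
  b = 9
  d = b
  return d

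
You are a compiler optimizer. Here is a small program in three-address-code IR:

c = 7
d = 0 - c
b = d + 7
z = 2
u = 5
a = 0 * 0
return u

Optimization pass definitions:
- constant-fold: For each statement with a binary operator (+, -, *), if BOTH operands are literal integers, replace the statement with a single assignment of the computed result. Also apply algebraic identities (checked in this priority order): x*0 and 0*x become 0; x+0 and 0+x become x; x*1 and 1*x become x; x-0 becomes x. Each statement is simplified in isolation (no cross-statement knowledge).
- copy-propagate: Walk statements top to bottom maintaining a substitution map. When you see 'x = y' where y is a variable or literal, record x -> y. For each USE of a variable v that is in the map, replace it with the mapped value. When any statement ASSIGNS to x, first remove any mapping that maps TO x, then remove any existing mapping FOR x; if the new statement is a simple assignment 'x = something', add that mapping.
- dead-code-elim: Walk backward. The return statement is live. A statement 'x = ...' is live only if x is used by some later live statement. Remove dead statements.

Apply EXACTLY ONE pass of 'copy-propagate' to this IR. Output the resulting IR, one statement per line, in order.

Applying copy-propagate statement-by-statement:
  [1] c = 7  (unchanged)
  [2] d = 0 - c  -> d = 0 - 7
  [3] b = d + 7  (unchanged)
  [4] z = 2  (unchanged)
  [5] u = 5  (unchanged)
  [6] a = 0 * 0  (unchanged)
  [7] return u  -> return 5
Result (7 stmts):
  c = 7
  d = 0 - 7
  b = d + 7
  z = 2
  u = 5
  a = 0 * 0
  return 5

Answer: c = 7
d = 0 - 7
b = d + 7
z = 2
u = 5
a = 0 * 0
return 5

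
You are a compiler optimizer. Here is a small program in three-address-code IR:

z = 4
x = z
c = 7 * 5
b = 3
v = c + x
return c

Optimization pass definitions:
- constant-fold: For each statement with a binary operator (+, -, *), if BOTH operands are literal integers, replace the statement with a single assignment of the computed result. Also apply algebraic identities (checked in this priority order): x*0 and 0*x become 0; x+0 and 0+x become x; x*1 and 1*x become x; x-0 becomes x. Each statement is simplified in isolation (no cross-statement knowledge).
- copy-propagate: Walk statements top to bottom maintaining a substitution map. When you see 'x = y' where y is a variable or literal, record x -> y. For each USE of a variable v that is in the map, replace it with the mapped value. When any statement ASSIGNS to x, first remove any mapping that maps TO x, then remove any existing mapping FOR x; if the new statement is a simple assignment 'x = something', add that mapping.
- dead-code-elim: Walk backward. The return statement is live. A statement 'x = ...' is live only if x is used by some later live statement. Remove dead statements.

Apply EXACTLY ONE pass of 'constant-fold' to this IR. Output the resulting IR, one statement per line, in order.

Answer: z = 4
x = z
c = 35
b = 3
v = c + x
return c

Derivation:
Applying constant-fold statement-by-statement:
  [1] z = 4  (unchanged)
  [2] x = z  (unchanged)
  [3] c = 7 * 5  -> c = 35
  [4] b = 3  (unchanged)
  [5] v = c + x  (unchanged)
  [6] return c  (unchanged)
Result (6 stmts):
  z = 4
  x = z
  c = 35
  b = 3
  v = c + x
  return c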